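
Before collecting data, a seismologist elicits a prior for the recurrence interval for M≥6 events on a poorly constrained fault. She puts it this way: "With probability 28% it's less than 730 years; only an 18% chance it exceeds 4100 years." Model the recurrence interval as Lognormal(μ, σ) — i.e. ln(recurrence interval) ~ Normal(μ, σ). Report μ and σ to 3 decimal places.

μ ≈ 7.264, σ ≈ 1.152

If T ~ Lognormal(μ,σ) then ln T ~ Normal(μ,σ), so the p-quantile of ln T is μ + z_p·σ.
ln(730) = 6.593 and ln(4100) = 8.319; z_{0.28} = -0.5828, z_{0.82} = 0.9154.
σ = (8.319 − 6.593)/(0.9154 − (-0.5828)) = 1.152.
μ = 6.593 − (-0.5828)·1.152 = 7.264.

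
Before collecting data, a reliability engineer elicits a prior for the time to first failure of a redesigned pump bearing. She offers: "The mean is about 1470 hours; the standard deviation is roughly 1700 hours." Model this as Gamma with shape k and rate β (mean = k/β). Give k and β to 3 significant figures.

k ≈ 0.748, β ≈ 0.000509

For Gamma(k, rate β): mean = k/β, variance = k/β², so CV = 1/√k.
CV = SD/mean = 1700/1470 = 1.156, hence k = 1/CV² = 0.748.
Then β = k/mean = 0.748/1470 = 0.000509.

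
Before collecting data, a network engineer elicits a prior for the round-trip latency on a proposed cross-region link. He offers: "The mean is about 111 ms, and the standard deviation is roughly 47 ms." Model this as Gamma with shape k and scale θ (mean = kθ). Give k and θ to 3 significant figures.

For Gamma(k, scale θ): mean = kθ, variance = kθ², so CV = 1/√k.
CV = SD/mean = 47/111 = 0.4234, hence k = 1/CV² = 5.58.
Then θ = mean/k = 111/5.58 = 19.9.

k ≈ 5.58, θ ≈ 19.9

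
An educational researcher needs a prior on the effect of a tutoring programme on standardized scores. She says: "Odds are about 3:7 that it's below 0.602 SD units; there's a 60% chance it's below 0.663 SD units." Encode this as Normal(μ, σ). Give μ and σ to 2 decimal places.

For Normal(μ,σ), the p-quantile is μ + z_p·σ. Here z_{0.3} = -0.5244, z_{0.6} = 0.2533.
So 0.602 = μ − 0.5244σ and 0.663 = μ + 0.2533σ.
Subtracting: σ = (0.663 − 0.602)/(0.2533 − (-0.5244)) = 0.08.
Then μ = 0.602 − (-0.5244)·0.08 = 0.64.

μ = 0.64, σ = 0.08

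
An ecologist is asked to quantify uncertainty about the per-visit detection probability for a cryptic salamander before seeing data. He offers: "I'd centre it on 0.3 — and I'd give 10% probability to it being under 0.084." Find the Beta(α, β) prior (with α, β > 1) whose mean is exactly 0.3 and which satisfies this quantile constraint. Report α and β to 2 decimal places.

With mean 0.3 fixed, write α = 0.3s, β = 0.7s where s = α+β.
Need P(θ < 0.084) = 0.1 under Beta(0.3s, 0.7s). Normal approximation: (q−m)/√(m(1−m)/s) ≈ z_{0.1} = -1.28, so s ≈ 0.3·0.7·(-1.28)²/(0.084−0.3)² = 7.4.
At s = 7.4: P(θ<0.084) ≈ 0.063. Adjusting to match 0.1 gives s ≈ 5.58.
So α = 0.3·5.58 ≈ 1.67, β = 0.7·5.58 ≈ 3.90.

α ≈ 1.67, β ≈ 3.90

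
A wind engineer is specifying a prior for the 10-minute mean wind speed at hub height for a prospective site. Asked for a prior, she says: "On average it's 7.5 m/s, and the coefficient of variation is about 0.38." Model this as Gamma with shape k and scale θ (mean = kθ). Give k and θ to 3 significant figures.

For Gamma(k, scale θ): mean = kθ, variance = kθ², so CV = 1/√k.
CV = 0.38, hence k = 1/CV² = 6.93.
Then θ = mean/k = 7.5/6.93 = 1.08.

k ≈ 6.93, θ ≈ 1.08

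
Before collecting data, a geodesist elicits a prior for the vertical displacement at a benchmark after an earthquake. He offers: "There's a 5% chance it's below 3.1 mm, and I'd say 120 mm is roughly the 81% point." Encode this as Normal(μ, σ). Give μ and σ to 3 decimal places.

The p-quantile of Normal(μ,σ) is μ + z_p·σ, with z_{0.05} = -1.645 and z_{0.81} = 0.8779.
Eliminate σ: μ = (z₂·x₁ − z₁·x₂)/(z₂ − z₁) = (0.8779·3.1 − (-1.645)·120)/2.523 = 79.320.
Then σ = (x₂ − x₁)/(z₂ − z₁) = (120 − 3.1)/2.523 = 46.338.

μ = 79.320, σ = 46.338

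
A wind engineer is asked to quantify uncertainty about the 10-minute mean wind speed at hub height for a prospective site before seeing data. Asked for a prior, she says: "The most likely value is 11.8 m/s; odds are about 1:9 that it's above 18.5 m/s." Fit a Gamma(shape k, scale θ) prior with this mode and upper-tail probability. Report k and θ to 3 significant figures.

Gamma(k,θ) with k>1 has mode (k−1)θ, so θ = 11.8/(k−1).
Need P(X < 18.5) = 0.9 with θ tied to k this way. Start at k = 2, θ = 11.8: P(X<18.5) ≈ 0.465.
Too low — raise k to concentrate. Iterating converges to k ≈ 10.3.
Then θ = 11.8/(10.3−1) ≈ 1.27.

k ≈ 10.3, θ ≈ 1.27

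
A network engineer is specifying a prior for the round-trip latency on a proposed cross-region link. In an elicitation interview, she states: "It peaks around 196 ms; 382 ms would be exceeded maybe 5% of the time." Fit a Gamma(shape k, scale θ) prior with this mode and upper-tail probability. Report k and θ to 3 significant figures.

Gamma(k,θ) with k>1 has mode (k−1)θ, so θ = 196/(k−1).
Need P(X < 382) = 0.95 with θ tied to k this way. Start at k = 2, θ = 196: P(X<382) ≈ 0.580.
Too low — raise k to concentrate. Iterating converges to k ≈ 7.23.
Then θ = 196/(7.23−1) ≈ 31.4.

k ≈ 7.23, θ ≈ 31.4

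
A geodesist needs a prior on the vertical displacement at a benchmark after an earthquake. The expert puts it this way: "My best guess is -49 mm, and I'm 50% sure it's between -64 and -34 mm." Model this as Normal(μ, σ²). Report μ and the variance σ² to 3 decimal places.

A symmetric 50% interval runs μ ± z·σ with z = 0.6745.
Half-width = 15, so σ = 15/0.6745 = 22.2390 and σ² = 494.575.
μ is the stated best guess, -49.000.

μ = -49.000, σ² = 494.575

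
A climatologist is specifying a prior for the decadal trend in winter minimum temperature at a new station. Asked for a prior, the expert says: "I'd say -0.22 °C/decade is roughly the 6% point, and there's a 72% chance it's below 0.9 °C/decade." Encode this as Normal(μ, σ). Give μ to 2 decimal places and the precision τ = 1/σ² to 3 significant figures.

μ = 0.59, τ = 3.64

For Normal(μ,σ), the p-quantile is μ + z_p·σ. Here z_{0.06} = -1.555, z_{0.72} = 0.5828.
So -0.22 = μ − 1.555σ and 0.9 = μ + 0.5828σ.
Subtracting: σ = (0.9 − -0.22)/(0.5828 − (-1.555)) = 0.52.
Then μ = -0.22 − (-1.555)·0.52 = 0.59.
Precision τ = 1/σ² = 1/0.5239² = 3.64.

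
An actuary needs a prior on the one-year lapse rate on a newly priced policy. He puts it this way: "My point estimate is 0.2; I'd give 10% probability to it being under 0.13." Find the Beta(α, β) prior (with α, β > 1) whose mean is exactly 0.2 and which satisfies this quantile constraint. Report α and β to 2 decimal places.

α ≈ 9.74, β ≈ 38.95

With mean 0.2 fixed, write α = 0.2s, β = 0.8s where s = α+β.
Need P(θ < 0.13) = 0.1 under Beta(0.2s, 0.8s). Normal approximation: (q−m)/√(m(1−m)/s) ≈ z_{0.1} = -1.28, so s ≈ 0.2·0.8·(-1.28)²/(0.13−0.2)² = 53.6.
At s = 53.6: P(θ<0.13) ≈ 0.088. Adjusting to match 0.1 gives s ≈ 48.68.
So α = 0.2·48.68 ≈ 9.74, β = 0.8·48.68 ≈ 38.95.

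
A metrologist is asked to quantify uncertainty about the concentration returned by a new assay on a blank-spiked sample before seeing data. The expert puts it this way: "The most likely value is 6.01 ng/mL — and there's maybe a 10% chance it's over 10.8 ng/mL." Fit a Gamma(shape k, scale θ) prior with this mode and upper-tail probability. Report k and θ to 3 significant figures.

Gamma(k,θ) with k>1 has mode (k−1)θ, so θ = 6.01/(k−1).
Need P(X < 10.8) = 0.9 with θ tied to k this way. Start at k = 2, θ = 6.01: P(X<10.8) ≈ 0.536.
Too low — raise k to concentrate. Iterating converges to k ≈ 6.54.
Then θ = 6.01/(6.54−1) ≈ 1.08.

k ≈ 6.54, θ ≈ 1.08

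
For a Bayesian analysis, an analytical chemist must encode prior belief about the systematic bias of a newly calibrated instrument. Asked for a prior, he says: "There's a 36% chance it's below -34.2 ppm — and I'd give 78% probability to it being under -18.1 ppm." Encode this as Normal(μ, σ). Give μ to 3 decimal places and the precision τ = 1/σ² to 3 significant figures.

The p-quantile of Normal(μ,σ) is μ + z_p·σ, with z_{0.36} = -0.3585 and z_{0.78} = 0.7722.
Eliminate σ: μ = (z₂·x₁ − z₁·x₂)/(z₂ − z₁) = (0.7722·-34.2 − (-0.3585)·-18.1)/1.131 = -29.096.
Then σ = (x₂ − x₁)/(z₂ − z₁) = (-18.1 − -34.2)/1.131 = 14.240.
Precision τ = 1/σ² = 1/14.24² = 0.00493.

μ = -29.096, τ = 0.00493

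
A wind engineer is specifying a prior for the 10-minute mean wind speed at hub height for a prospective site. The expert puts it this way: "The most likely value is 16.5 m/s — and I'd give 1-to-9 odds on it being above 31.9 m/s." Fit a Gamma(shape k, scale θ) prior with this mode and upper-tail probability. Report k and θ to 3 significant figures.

Gamma(k,θ) with k>1 has mode (k−1)θ, so θ = 16.5/(k−1).
Need P(X < 31.9) = 0.9 with θ tied to k this way. Start at k = 2, θ = 16.5: P(X<31.9) ≈ 0.576.
Too low — raise k to concentrate. Iterating converges to k ≈ 5.4.
Then θ = 16.5/(5.4−1) ≈ 3.75.

k ≈ 5.4, θ ≈ 3.75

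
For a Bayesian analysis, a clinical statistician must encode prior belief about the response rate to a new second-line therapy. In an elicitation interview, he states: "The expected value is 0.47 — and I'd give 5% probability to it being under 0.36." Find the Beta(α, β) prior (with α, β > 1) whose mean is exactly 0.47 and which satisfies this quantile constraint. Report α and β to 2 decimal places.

With mean 0.47 fixed, write α = 0.47s, β = 0.53s where s = α+β.
Need P(θ < 0.36) = 0.05 under Beta(0.47s, 0.53s). Normal approximation: (q−m)/√(m(1−m)/s) ≈ z_{0.05} = -1.64, so s ≈ 0.47·0.53·(-1.64)²/(0.36−0.47)² = 55.7.
At s = 55.7: P(θ<0.36) ≈ 0.048. Adjusting to match 0.05 gives s ≈ 54.19.
So α = 0.47·54.19 ≈ 25.47, β = 0.53·54.19 ≈ 28.72.

α ≈ 25.47, β ≈ 28.72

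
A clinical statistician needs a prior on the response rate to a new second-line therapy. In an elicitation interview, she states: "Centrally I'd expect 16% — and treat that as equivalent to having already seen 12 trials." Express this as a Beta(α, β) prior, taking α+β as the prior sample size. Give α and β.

Under the effective-sample-size interpretation, Beta(α, β) has prior mean α/(α+β) and prior sample size α+β.
So α+β = 12 and α/(α+β) = 0.16, giving α = 0.16·12 = 1.92 and β = 12 − 1.92 = 10.08.

α = 1.92, β = 10.08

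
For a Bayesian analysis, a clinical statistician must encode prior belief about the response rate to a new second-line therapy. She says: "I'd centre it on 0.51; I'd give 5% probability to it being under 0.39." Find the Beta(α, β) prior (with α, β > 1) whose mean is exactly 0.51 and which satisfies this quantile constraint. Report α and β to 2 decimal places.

With mean 0.51 fixed, write α = 0.51s, β = 0.49s where s = α+β.
Need P(θ < 0.39) = 0.05 under Beta(0.51s, 0.49s). Normal approximation: (q−m)/√(m(1−m)/s) ≈ z_{0.05} = -1.64, so s ≈ 0.51·0.49·(-1.64)²/(0.39−0.51)² = 47.0.
At s = 47.0: P(θ<0.39) ≈ 0.049. Adjusting to match 0.05 gives s ≈ 46.28.
So α = 0.51·46.28 ≈ 23.60, β = 0.49·46.28 ≈ 22.68.

α ≈ 23.60, β ≈ 22.68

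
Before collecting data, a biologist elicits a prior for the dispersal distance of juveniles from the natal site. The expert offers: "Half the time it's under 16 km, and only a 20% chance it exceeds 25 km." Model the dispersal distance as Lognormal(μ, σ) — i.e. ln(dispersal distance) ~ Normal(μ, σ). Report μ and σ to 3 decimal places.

If T ~ Lognormal(μ,σ) then ln T ~ Normal(μ,σ), so the p-quantile of ln T is μ + z_p·σ.
ln(16) = 2.773 and ln(25) = 3.219; z_{0.5} = 0, z_{0.8} = 0.8416.
σ = (3.219 − 2.773)/(0.8416 − (0)) = 0.530.
μ = 2.773 − (0)·0.530 = 2.773.

μ ≈ 2.773, σ ≈ 0.530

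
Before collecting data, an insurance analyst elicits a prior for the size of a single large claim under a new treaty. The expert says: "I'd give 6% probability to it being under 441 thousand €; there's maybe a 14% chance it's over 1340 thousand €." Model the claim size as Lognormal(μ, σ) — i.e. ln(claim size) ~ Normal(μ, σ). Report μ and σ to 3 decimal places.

If T ~ Lognormal(μ,σ) then ln T ~ Normal(μ,σ), so the p-quantile of ln T is μ + z_p·σ.
ln(441) = 6.089 and ln(1340) = 7.2; z_{0.06} = -1.555, z_{0.86} = 1.08.
σ = (7.2 − 6.089)/(1.08 − (-1.555)) = 0.422.
μ = 6.089 − (-1.555)·0.422 = 6.745.

μ ≈ 6.745, σ ≈ 0.422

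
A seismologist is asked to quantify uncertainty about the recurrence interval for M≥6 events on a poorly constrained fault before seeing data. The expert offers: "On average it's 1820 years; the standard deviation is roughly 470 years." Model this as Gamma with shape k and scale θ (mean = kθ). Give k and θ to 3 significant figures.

k ≈ 15, θ ≈ 121

For Gamma(k, scale θ): mean = kθ, variance = kθ², so CV = 1/√k.
CV = SD/mean = 470/1820 = 0.2582, hence k = 1/CV² = 15.
Then θ = mean/k = 1820/15 = 121.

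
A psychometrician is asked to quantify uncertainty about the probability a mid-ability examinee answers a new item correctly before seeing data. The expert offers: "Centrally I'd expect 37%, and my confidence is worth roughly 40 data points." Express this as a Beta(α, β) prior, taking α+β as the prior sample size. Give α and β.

α = 14.8, β = 25.2

Under the effective-sample-size interpretation, Beta(α, β) has prior mean α/(α+β) and prior sample size α+β.
So α+β = 40 and α/(α+β) = 0.37, giving α = 0.37·40 = 14.8 and β = 40 − 14.8 = 25.2.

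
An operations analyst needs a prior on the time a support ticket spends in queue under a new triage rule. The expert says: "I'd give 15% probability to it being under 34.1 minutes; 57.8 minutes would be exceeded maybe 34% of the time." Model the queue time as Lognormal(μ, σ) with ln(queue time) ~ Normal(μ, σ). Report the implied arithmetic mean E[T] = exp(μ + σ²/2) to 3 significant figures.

If T ~ Lognormal(μ,σ) then ln T ~ Normal(μ,σ), so the p-quantile of ln T is μ + z_p·σ.
ln(34.1) = 3.529 and ln(57.8) = 4.057; z_{0.15} = -1.036, z_{0.66} = 0.4125.
σ = (4.057 − 3.529)/(0.4125 − (-1.036)) = 0.364.
μ = 3.529 − (-1.036)·0.364 = 3.907.
E[T] = exp(μ + σ²/2) = exp(3.907 + 0.0663) = 53.1 minutes.

E[T] ≈ 53.1 minutes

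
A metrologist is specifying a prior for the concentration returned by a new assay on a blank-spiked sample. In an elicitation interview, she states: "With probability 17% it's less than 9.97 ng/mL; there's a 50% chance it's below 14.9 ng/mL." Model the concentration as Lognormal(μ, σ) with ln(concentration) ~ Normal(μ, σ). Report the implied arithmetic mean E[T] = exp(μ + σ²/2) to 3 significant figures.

If T ~ Lognormal(μ,σ) then ln T ~ Normal(μ,σ), so the p-quantile of ln T is μ + z_p·σ.
ln(9.97) = 2.3 and ln(14.9) = 2.701; z_{0.17} = -0.9542, z_{0.5} = 0.
σ = (2.701 − 2.3)/(0 − (-0.9542)) = 0.421.
μ = 2.3 − (-0.9542)·0.421 = 2.701.
E[T] = exp(μ + σ²/2) = exp(2.701 + 0.0887) = 16.3 ng/mL.

E[T] ≈ 16.3 ng/mL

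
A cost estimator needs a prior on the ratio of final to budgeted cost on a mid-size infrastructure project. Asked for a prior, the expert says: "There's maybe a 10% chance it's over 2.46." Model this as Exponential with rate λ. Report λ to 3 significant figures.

λ ≈ 0.936

P(T > 2.46) = e^(−λ·2.46) = 0.1, so λ = −ln(0.1)/2.46 = 0.936.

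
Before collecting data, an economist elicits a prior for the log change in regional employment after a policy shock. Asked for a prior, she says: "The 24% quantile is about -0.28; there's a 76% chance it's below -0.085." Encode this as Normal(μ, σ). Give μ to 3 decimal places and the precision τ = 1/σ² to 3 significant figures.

For Normal(μ,σ), the p-quantile is μ + z_p·σ. Here z_{0.24} = -0.7063, z_{0.76} = 0.7063.
So -0.28 = μ − 0.7063σ and -0.085 = μ + 0.7063σ.
Subtracting: σ = (-0.085 − -0.28)/(0.7063 − (-0.7063)) = 0.138.
Then μ = -0.28 − (-0.7063)·0.138 = -0.183.
Precision τ = 1/σ² = 1/0.138² = 52.5.

μ = -0.183, τ = 52.5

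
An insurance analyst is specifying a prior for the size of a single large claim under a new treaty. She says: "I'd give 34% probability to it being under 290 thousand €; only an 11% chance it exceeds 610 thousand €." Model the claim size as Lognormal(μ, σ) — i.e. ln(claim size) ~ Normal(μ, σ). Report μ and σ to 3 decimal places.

μ ≈ 5.857, σ ≈ 0.454

If T ~ Lognormal(μ,σ) then ln T ~ Normal(μ,σ), so the p-quantile of ln T is μ + z_p·σ.
ln(290) = 5.67 and ln(610) = 6.413; z_{0.34} = -0.4125, z_{0.89} = 1.227.
σ = (6.413 − 5.67)/(1.227 − (-0.4125)) = 0.454.
μ = 5.67 − (-0.4125)·0.454 = 5.857.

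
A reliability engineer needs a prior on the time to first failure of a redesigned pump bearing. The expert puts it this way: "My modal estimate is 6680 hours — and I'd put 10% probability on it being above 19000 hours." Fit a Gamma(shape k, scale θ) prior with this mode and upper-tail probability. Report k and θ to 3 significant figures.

k ≈ 2.75, θ ≈ 3820

Gamma(k,θ) with k>1 has mode (k−1)θ, so θ = 6680/(k−1).
Need P(X < 19000) = 0.9 with θ tied to k this way. Start at k = 2, θ = 6680: P(X<19000) ≈ 0.776.
Too low — raise k to concentrate. Iterating converges to k ≈ 2.75.
Then θ = 6680/(2.75−1) ≈ 3820.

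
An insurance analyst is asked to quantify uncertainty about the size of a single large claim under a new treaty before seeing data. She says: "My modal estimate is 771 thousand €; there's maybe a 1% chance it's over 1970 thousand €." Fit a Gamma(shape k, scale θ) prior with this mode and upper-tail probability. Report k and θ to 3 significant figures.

k ≈ 6.31, θ ≈ 145

Gamma(k,θ) with k>1 has mode (k−1)θ, so θ = 771/(k−1).
Need P(X < 1970) = 0.99 with θ tied to k this way. Start at k = 2, θ = 771: P(X<1970) ≈ 0.724.
Too low — raise k to concentrate. Iterating converges to k ≈ 6.31.
Then θ = 771/(6.31−1) ≈ 145.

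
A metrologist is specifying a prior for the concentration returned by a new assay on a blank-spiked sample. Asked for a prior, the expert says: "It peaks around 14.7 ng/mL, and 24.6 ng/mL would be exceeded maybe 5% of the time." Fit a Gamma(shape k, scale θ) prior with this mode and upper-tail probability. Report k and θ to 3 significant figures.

Gamma(k,θ) with k>1 has mode (k−1)θ, so θ = 14.7/(k−1).
Need P(X < 24.6) = 0.95 with θ tied to k this way. Start at k = 2, θ = 14.7: P(X<24.6) ≈ 0.498.
Too low — raise k to concentrate. Iterating converges to k ≈ 11.5.
Then θ = 14.7/(11.5−1) ≈ 1.4.

k ≈ 11.5, θ ≈ 1.4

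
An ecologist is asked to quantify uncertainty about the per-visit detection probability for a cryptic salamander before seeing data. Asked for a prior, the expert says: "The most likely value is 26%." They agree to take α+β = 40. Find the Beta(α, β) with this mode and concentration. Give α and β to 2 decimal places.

For α,β > 1 the Beta mode is (α−1)/(α+β−2). With α+β = 40, the mode is (α−1)/38.
Set (α−1)/38 = 0.26 → α = 1 + 0.26·38 = 10.88.
β = 40 − α = 29.12.

α = 10.88, β = 29.12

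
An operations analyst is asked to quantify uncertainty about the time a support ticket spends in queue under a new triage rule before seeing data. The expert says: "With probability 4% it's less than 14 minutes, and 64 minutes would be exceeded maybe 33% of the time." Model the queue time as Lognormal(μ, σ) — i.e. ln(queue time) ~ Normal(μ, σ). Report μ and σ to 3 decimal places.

If T ~ Lognormal(μ,σ) then ln T ~ Normal(μ,σ), so the p-quantile of ln T is μ + z_p·σ.
ln(14) = 2.639 and ln(64) = 4.159; z_{0.04} = -1.751, z_{0.67} = 0.4399.
σ = (4.159 − 2.639)/(0.4399 − (-1.751)) = 0.694.
μ = 2.639 − (-1.751)·0.694 = 3.854.

μ ≈ 3.854, σ ≈ 0.694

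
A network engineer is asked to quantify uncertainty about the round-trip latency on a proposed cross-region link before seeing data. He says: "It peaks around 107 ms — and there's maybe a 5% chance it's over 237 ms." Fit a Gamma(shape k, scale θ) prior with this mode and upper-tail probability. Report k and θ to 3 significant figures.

Gamma(k,θ) with k>1 has mode (k−1)θ, so θ = 107/(k−1).
Need P(X < 237) = 0.95 with θ tied to k this way. Start at k = 2, θ = 107: P(X<237) ≈ 0.649.
Too low — raise k to concentrate. Iterating converges to k ≈ 5.35.
Then θ = 107/(5.35−1) ≈ 24.6.

k ≈ 5.35, θ ≈ 24.6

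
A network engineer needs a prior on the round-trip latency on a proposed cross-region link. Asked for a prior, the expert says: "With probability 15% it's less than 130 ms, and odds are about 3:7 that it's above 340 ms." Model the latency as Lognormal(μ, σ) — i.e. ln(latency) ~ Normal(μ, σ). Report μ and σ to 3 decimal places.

If T ~ Lognormal(μ,σ) then ln T ~ Normal(μ,σ), so the p-quantile of ln T is μ + z_p·σ.
ln(130) = 4.868 and ln(340) = 5.829; z_{0.15} = -1.036, z_{0.7} = 0.5244.
σ = (5.829 − 4.868)/(0.5244 − (-1.036)) = 0.616.
μ = 4.868 − (-1.036)·0.616 = 5.506.

μ ≈ 5.506, σ ≈ 0.616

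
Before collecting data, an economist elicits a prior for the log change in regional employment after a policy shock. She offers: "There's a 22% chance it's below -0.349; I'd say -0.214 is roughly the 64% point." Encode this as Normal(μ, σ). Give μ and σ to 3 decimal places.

μ = -0.257, σ = 0.119

The p-quantile of Normal(μ,σ) is μ + z_p·σ, with z_{0.22} = -0.7722 and z_{0.64} = 0.3585.
Eliminate σ: μ = (z₂·x₁ − z₁·x₂)/(z₂ − z₁) = (0.3585·-0.349 − (-0.7722)·-0.214)/1.131 = -0.257.
Then σ = (x₂ − x₁)/(z₂ − z₁) = (-0.214 − -0.349)/1.131 = 0.119.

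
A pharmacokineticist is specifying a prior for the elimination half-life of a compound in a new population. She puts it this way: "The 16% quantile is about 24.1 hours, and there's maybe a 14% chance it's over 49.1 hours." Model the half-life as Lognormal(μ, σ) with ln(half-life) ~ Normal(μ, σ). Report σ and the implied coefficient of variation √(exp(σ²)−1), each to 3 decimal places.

σ ≈ 0.343, CV ≈ 0.353

If T ~ Lognormal(μ,σ) then ln T ~ Normal(μ,σ), so the p-quantile of ln T is μ + z_p·σ.
ln(24.1) = 3.182 and ln(49.1) = 3.894; z_{0.16} = -0.9945, z_{0.86} = 1.08.
σ = (3.894 − 3.182)/(1.08 − (-0.9945)) = 0.343.
μ = 3.182 − (-0.9945)·0.343 = 3.523.
CV = √(exp(σ²)−1) = √(exp(0.1176)−1) = 0.353.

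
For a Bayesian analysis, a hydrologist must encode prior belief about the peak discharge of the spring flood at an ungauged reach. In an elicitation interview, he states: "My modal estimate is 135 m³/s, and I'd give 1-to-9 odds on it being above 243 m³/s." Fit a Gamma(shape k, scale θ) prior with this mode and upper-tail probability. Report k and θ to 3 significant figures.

k ≈ 6.51, θ ≈ 24.5

Gamma(k,θ) with k>1 has mode (k−1)θ, so θ = 135/(k−1).
Need P(X < 243) = 0.9 with θ tied to k this way. Start at k = 2, θ = 135: P(X<243) ≈ 0.537.
Too low — raise k to concentrate. Iterating converges to k ≈ 6.51.
Then θ = 135/(6.51−1) ≈ 24.5.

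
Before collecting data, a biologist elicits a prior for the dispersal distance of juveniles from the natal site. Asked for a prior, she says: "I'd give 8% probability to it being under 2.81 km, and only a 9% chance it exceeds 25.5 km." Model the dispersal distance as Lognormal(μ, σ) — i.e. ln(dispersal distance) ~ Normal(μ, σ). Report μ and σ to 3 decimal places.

If T ~ Lognormal(μ,σ) then ln T ~ Normal(μ,σ), so the p-quantile of ln T is μ + z_p·σ.
ln(2.81) = 1.033 and ln(25.5) = 3.239; z_{0.08} = -1.405, z_{0.91} = 1.341.
σ = (3.239 − 1.033)/(1.341 − (-1.405)) = 0.803.
μ = 1.033 − (-1.405)·0.803 = 2.162.

μ ≈ 2.162, σ ≈ 0.803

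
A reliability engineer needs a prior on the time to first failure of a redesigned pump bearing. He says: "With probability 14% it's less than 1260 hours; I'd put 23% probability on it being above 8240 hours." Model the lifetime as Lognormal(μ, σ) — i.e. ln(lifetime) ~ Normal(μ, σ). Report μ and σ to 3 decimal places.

If T ~ Lognormal(μ,σ) then ln T ~ Normal(μ,σ), so the p-quantile of ln T is μ + z_p·σ.
ln(1260) = 7.139 and ln(8240) = 9.017; z_{0.14} = -1.08, z_{0.77} = 0.7388.
σ = (9.017 − 7.139)/(0.7388 − (-1.08)) = 1.032.
μ = 7.139 − (-1.08)·1.032 = 8.254.

μ ≈ 8.254, σ ≈ 1.032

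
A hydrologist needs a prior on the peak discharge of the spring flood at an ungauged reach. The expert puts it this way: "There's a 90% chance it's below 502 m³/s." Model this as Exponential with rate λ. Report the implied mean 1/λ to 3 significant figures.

mean ≈ 218 m³/s

P(T < 502.0) = 1 − e^(−λ·502.0) = 0.9, so λ = −ln(1−0.9)/502.0 = −ln(0.1)/502.0 = 0.00459.
Mean = 1/λ = 218 m³/s.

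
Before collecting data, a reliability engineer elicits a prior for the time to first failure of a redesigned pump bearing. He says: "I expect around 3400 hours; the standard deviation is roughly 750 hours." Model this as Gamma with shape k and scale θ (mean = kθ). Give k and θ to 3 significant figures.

k ≈ 20.6, θ ≈ 165

For Gamma(k, scale θ): mean = kθ, variance = kθ², so CV = 1/√k.
CV = SD/mean = 750/3400 = 0.2206, hence k = 1/CV² = 20.6.
Then θ = mean/k = 3400/20.6 = 165.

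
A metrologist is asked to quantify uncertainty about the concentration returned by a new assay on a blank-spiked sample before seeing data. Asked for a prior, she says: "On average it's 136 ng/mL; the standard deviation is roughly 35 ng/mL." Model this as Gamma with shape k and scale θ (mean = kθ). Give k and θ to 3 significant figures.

For Gamma(k, scale θ): mean = kθ, variance = kθ², so CV = 1/√k.
CV = SD/mean = 35/136 = 0.2574, hence k = 1/CV² = 15.1.
Then θ = mean/k = 136/15.1 = 9.01.

k ≈ 15.1, θ ≈ 9.01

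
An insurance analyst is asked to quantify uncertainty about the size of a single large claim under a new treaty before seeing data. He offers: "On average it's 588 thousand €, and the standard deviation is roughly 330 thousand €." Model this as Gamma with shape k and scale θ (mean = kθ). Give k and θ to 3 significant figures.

k ≈ 3.17, θ ≈ 185

For Gamma(k, scale θ): mean = kθ, variance = kθ², so CV = 1/√k.
CV = SD/mean = 330/588 = 0.5612, hence k = 1/CV² = 3.17.
Then θ = mean/k = 588/3.17 = 185.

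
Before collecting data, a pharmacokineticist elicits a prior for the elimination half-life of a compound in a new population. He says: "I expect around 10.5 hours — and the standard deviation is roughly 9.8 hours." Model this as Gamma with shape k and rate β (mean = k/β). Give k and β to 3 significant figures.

k ≈ 1.15, β ≈ 0.109

For Gamma(k, rate β): mean = k/β, variance = k/β², so CV = 1/√k.
CV = SD/mean = 9.8/10.5 = 0.9333, hence k = 1/CV² = 1.15.
Then β = k/mean = 1.15/10.5 = 0.109.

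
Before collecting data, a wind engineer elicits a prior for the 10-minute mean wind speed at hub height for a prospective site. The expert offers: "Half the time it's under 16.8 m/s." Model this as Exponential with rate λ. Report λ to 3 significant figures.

λ ≈ 0.0413

Exponential median = ln 2 / λ, so λ = ln 2 / 16.8 = 0.0413.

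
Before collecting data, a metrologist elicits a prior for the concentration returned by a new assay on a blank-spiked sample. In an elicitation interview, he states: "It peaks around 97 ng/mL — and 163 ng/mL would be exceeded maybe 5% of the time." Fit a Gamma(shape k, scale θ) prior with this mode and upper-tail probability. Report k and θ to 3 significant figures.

Gamma(k,θ) with k>1 has mode (k−1)θ, so θ = 97/(k−1).
Need P(X < 163) = 0.95 with θ tied to k this way. Start at k = 2, θ = 97: P(X<163) ≈ 0.501.
Too low — raise k to concentrate. Iterating converges to k ≈ 11.4.
Then θ = 97/(11.4−1) ≈ 9.36.

k ≈ 11.4, θ ≈ 9.36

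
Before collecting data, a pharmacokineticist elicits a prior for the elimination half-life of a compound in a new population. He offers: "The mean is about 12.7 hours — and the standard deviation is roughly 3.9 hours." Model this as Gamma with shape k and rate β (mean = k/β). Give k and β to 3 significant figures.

k ≈ 10.6, β ≈ 0.835

For Gamma(k, rate β): mean = k/β, variance = k/β², so CV = 1/√k.
CV = SD/mean = 3.9/12.7 = 0.3071, hence k = 1/CV² = 10.6.
Then β = k/mean = 10.6/12.7 = 0.835.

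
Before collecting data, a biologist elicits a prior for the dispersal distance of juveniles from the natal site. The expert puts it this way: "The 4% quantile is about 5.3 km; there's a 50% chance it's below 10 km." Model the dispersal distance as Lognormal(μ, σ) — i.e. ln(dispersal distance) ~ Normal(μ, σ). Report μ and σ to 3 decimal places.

If T ~ Lognormal(μ,σ) then ln T ~ Normal(μ,σ), so the p-quantile of ln T is μ + z_p·σ.
ln(5.3) = 1.668 and ln(10) = 2.303; z_{0.04} = -1.751, z_{0.5} = 0.
σ = (2.303 − 1.668)/(0 − (-1.751)) = 0.363.
μ = 1.668 − (-1.751)·0.363 = 2.303.

μ ≈ 2.303, σ ≈ 0.363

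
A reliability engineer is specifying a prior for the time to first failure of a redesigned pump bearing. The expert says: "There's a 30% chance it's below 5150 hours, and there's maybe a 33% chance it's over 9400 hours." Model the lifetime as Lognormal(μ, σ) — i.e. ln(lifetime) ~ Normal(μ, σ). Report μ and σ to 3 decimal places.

If T ~ Lognormal(μ,σ) then ln T ~ Normal(μ,σ), so the p-quantile of ln T is μ + z_p·σ.
ln(5150) = 8.547 and ln(9400) = 9.148; z_{0.3} = -0.5244, z_{0.67} = 0.4399.
σ = (9.148 − 8.547)/(0.4399 − (-0.5244)) = 0.624.
μ = 8.547 − (-0.5244)·0.624 = 8.874.

μ ≈ 8.874, σ ≈ 0.624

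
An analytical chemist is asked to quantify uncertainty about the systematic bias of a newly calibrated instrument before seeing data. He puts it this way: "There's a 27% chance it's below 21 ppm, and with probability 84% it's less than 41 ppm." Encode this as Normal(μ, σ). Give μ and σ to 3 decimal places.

For Normal(μ,σ), the p-quantile is μ + z_p·σ. Here z_{0.27} = -0.6128, z_{0.84} = 0.9945.
So 21 = μ − 0.6128σ and 41 = μ + 0.9945σ.
Subtracting: σ = (41 − 21)/(0.9945 − (-0.6128)) = 12.443.
Then μ = 21 − (-0.6128)·12.443 = 28.626.

μ = 28.626, σ = 12.443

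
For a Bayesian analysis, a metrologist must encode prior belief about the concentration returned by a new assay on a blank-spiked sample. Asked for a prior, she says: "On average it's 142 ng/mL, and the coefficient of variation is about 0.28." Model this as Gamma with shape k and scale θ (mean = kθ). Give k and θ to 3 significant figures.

For Gamma(k, scale θ): mean = kθ, variance = kθ², so CV = 1/√k.
CV = 0.28, hence k = 1/CV² = 12.8.
Then θ = mean/k = 142/12.8 = 11.1.

k ≈ 12.8, θ ≈ 11.1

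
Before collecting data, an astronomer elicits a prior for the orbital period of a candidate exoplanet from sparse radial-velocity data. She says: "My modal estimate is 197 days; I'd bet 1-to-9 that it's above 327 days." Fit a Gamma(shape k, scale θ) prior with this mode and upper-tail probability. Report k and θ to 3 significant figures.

Gamma(k,θ) with k>1 has mode (k−1)θ, so θ = 197/(k−1).
Need P(X < 327) = 0.9 with θ tied to k this way. Start at k = 2, θ = 197: P(X<327) ≈ 0.494.
Too low — raise k to concentrate. Iterating converges to k ≈ 8.35.
Then θ = 197/(8.35−1) ≈ 26.8.

k ≈ 8.35, θ ≈ 26.8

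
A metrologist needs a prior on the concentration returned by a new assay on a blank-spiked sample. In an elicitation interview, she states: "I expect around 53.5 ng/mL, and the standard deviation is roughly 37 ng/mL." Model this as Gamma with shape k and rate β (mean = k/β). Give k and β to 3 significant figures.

For Gamma(k, rate β): mean = k/β, variance = k/β², so CV = 1/√k.
CV = SD/mean = 37/53.5 = 0.6916, hence k = 1/CV² = 2.09.
Then β = k/mean = 2.09/53.5 = 0.0391.

k ≈ 2.09, β ≈ 0.0391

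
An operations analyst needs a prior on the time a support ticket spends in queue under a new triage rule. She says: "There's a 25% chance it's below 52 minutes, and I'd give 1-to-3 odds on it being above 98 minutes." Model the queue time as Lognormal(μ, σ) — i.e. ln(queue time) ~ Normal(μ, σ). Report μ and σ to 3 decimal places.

μ ≈ 4.268, σ ≈ 0.470

If T ~ Lognormal(μ,σ) then ln T ~ Normal(μ,σ), so the p-quantile of ln T is μ + z_p·σ.
ln(52) = 3.951 and ln(98) = 4.585; z_{0.25} = -0.6745, z_{0.75} = 0.6745.
σ = (4.585 − 3.951)/(0.6745 − (-0.6745)) = 0.470.
μ = 3.951 − (-0.6745)·0.470 = 4.268.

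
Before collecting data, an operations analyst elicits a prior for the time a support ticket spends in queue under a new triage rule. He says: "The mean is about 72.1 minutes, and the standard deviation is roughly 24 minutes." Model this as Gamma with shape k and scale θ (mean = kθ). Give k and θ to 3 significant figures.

For Gamma(k, scale θ): mean = kθ, variance = kθ², so CV = 1/√k.
CV = SD/mean = 24/72.1 = 0.3329, hence k = 1/CV² = 9.03.
Then θ = mean/k = 72.1/9.03 = 7.99.

k ≈ 9.03, θ ≈ 7.99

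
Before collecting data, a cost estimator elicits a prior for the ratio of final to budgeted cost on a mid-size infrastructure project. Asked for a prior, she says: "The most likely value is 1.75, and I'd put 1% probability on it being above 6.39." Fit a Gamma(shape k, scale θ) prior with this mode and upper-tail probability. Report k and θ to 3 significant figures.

k ≈ 3.55, θ ≈ 0.685

Gamma(k,θ) with k>1 has mode (k−1)θ, so θ = 1.75/(k−1).
Need P(X < 6.39) = 0.99 with θ tied to k this way. Start at k = 2, θ = 1.75: P(X<6.39) ≈ 0.879.
Too low — raise k to concentrate. Iterating converges to k ≈ 3.55.
Then θ = 1.75/(3.55−1) ≈ 0.685.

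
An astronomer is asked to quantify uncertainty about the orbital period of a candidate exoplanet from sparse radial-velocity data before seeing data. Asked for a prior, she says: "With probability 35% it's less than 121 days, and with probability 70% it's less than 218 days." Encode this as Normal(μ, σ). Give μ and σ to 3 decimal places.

The p-quantile of Normal(μ,σ) is μ + z_p·σ, with z_{0.35} = -0.3853 and z_{0.7} = 0.5244.
Eliminate σ: μ = (z₂·x₁ − z₁·x₂)/(z₂ − z₁) = (0.5244·121 − (-0.3853)·218)/0.9097 = 162.085.
Then σ = (x₂ − x₁)/(z₂ − z₁) = (218 − 121)/0.9097 = 106.626.

μ = 162.085, σ = 106.626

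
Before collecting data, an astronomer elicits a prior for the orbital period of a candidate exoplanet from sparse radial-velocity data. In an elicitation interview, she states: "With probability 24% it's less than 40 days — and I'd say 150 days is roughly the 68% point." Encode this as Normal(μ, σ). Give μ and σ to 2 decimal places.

μ = 106.18, σ = 93.70

The p-quantile of Normal(μ,σ) is μ + z_p·σ, with z_{0.24} = -0.7063 and z_{0.68} = 0.4677.
Eliminate σ: μ = (z₂·x₁ − z₁·x₂)/(z₂ − z₁) = (0.4677·40 − (-0.7063)·150)/1.174 = 106.18.
Then σ = (x₂ − x₁)/(z₂ − z₁) = (150 − 40)/1.174 = 93.70.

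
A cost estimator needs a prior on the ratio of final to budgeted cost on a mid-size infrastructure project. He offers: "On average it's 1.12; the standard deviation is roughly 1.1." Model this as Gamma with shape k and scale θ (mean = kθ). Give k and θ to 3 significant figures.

For Gamma(k, scale θ): mean = kθ, variance = kθ², so CV = 1/√k.
CV = SD/mean = 1.1/1.12 = 0.9821, hence k = 1/CV² = 1.04.
Then θ = mean/k = 1.12/1.04 = 1.08.

k ≈ 1.04, θ ≈ 1.08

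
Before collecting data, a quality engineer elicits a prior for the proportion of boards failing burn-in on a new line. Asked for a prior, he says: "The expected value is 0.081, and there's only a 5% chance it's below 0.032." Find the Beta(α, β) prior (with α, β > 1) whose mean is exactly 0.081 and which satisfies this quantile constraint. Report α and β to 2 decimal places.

α ≈ 4.74, β ≈ 53.79

With mean 0.081 fixed, write α = 0.081s, β = 0.919s where s = α+β.
Need P(θ < 0.032) = 0.05 under Beta(0.081s, 0.919s). Normal approximation: (q−m)/√(m(1−m)/s) ≈ z_{0.05} = -1.64, so s ≈ 0.081·0.919·(-1.64)²/(0.032−0.081)² = 83.9.
At s = 83.9: P(θ<0.032) ≈ 0.022. Adjusting to match 0.05 gives s ≈ 58.53.
So α = 0.081·58.53 ≈ 4.74, β = 0.919·58.53 ≈ 53.79.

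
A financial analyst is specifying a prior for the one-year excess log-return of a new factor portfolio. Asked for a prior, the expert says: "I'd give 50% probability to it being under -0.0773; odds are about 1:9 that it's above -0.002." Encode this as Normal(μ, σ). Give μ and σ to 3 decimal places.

For Normal(μ,σ), the p-quantile is μ + z_p·σ. Here z_{0.5} = 0, z_{0.9} = 1.282.
So -0.0773 = μ + 0σ and -0.002 = μ + 1.282σ.
Subtracting: σ = (-0.002 − -0.0773)/(1.282 − (0)) = 0.059.
Then μ = -0.0773 − (0)·0.059 = -0.077.

μ = -0.077, σ = 0.059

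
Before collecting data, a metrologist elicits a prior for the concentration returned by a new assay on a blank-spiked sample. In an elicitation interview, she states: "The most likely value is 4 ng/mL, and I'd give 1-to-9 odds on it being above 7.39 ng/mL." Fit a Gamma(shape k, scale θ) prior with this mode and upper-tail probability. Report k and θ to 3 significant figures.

Gamma(k,θ) with k>1 has mode (k−1)θ, so θ = 4/(k−1).
Need P(X < 7.39) = 0.9 with θ tied to k this way. Start at k = 2, θ = 4: P(X<7.39) ≈ 0.551.
Too low — raise k to concentrate. Iterating converges to k ≈ 6.06.
Then θ = 4/(6.06−1) ≈ 0.79.

k ≈ 6.06, θ ≈ 0.79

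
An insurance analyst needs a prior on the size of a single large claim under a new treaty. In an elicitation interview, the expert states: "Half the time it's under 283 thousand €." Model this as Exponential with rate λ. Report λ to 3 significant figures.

Exponential median = ln 2 / λ, so λ = ln 2 / 283.0 = 0.00245.

λ ≈ 0.00245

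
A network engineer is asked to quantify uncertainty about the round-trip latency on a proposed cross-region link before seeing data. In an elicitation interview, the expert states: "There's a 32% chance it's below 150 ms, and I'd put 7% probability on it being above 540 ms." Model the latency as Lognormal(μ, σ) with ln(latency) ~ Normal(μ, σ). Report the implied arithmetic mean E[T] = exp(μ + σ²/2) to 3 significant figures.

If T ~ Lognormal(μ,σ) then ln T ~ Normal(μ,σ), so the p-quantile of ln T is μ + z_p·σ.
ln(150) = 5.011 and ln(540) = 6.292; z_{0.32} = -0.4677, z_{0.93} = 1.476.
σ = (6.292 − 5.011)/(1.476 − (-0.4677)) = 0.659.
μ = 5.011 − (-0.4677)·0.659 = 5.319.
E[T] = exp(μ + σ²/2) = exp(5.319 + 0.2172) = 254 ms.

E[T] ≈ 254 ms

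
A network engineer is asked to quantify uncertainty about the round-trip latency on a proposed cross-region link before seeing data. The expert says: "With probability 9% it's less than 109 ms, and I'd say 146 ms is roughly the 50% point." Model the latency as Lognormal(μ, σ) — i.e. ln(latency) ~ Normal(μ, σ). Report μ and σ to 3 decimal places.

If T ~ Lognormal(μ,σ) then ln T ~ Normal(μ,σ), so the p-quantile of ln T is μ + z_p·σ.
ln(109) = 4.691 and ln(146) = 4.984; z_{0.09} = -1.341, z_{0.5} = 0.
σ = (4.984 − 4.691)/(0 − (-1.341)) = 0.218.
μ = 4.691 − (-1.341)·0.218 = 4.984.

μ ≈ 4.984, σ ≈ 0.218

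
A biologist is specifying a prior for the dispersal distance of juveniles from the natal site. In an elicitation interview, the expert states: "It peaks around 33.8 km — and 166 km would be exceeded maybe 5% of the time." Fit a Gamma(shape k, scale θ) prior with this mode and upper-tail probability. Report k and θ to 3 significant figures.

Gamma(k,θ) with k>1 has mode (k−1)θ, so θ = 33.8/(k−1).
Need P(X < 166) = 0.95 with θ tied to k this way. Start at k = 2, θ = 33.8: P(X<166) ≈ 0.956.
Too high — lower k to spread out. Iterating converges to k ≈ 1.95.
Then θ = 33.8/(1.95−1) ≈ 35.6.

k ≈ 1.95, θ ≈ 35.6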